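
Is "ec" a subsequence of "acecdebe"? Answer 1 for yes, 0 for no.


Check if "ec" is a subsequence of "acecdebe"
Greedy scan:
  Position 0 ('a'): no match needed
  Position 1 ('c'): no match needed
  Position 2 ('e'): matches sub[0] = 'e'
  Position 3 ('c'): matches sub[1] = 'c'
  Position 4 ('d'): no match needed
  Position 5 ('e'): no match needed
  Position 6 ('b'): no match needed
  Position 7 ('e'): no match needed
All 2 characters matched => is a subsequence

1


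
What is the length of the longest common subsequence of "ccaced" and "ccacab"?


LCS of "ccaced" and "ccacab"
DP table:
           c    c    a    c    a    b
      0    0    0    0    0    0    0
  c   0    1    1    1    1    1    1
  c   0    1    2    2    2    2    2
  a   0    1    2    3    3    3    3
  c   0    1    2    3    4    4    4
  e   0    1    2    3    4    4    4
  d   0    1    2    3    4    4    4
LCS length = dp[6][6] = 4

4


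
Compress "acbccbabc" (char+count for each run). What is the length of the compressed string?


Input: acbccbabc
Runs:
  'a' x 1 => "a1"
  'c' x 1 => "c1"
  'b' x 1 => "b1"
  'c' x 2 => "c2"
  'b' x 1 => "b1"
  'a' x 1 => "a1"
  'b' x 1 => "b1"
  'c' x 1 => "c1"
Compressed: "a1c1b1c2b1a1b1c1"
Compressed length: 16

16


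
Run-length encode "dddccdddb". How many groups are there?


Input: dddccdddb
Scanning for consecutive runs:
  Group 1: 'd' x 3 (positions 0-2)
  Group 2: 'c' x 2 (positions 3-4)
  Group 3: 'd' x 3 (positions 5-7)
  Group 4: 'b' x 1 (positions 8-8)
Total groups: 4

4


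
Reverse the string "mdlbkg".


Input: mdlbkg
Reading characters right to left:
  Position 5: 'g'
  Position 4: 'k'
  Position 3: 'b'
  Position 2: 'l'
  Position 1: 'd'
  Position 0: 'm'
Reversed: gkbldm

gkbldm


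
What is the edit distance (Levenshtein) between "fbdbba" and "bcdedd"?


Computing edit distance: "fbdbba" -> "bcdedd"
DP table:
           b    c    d    e    d    d
      0    1    2    3    4    5    6
  f   1    1    2    3    4    5    6
  b   2    1    2    3    4    5    6
  d   3    2    2    2    3    4    5
  b   4    3    3    3    3    4    5
  b   5    4    4    4    4    4    5
  a   6    5    5    5    5    5    5
Edit distance = dp[6][6] = 5

5


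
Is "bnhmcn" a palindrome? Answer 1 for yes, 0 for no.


Input: bnhmcn
Reversed: ncmhnb
  Compare pos 0 ('b') with pos 5 ('n'): MISMATCH
  Compare pos 1 ('n') with pos 4 ('c'): MISMATCH
  Compare pos 2 ('h') with pos 3 ('m'): MISMATCH
Result: not a palindrome

0


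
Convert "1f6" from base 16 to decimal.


Input: "1f6" in base 16
Positional expansion:
  Digit '1' (value 1) x 16^2 = 256
  Digit 'f' (value 15) x 16^1 = 240
  Digit '6' (value 6) x 16^0 = 6
Sum = 502

502


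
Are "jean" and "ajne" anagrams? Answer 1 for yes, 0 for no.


Strings: "jean", "ajne"
Sorted first:  aejn
Sorted second: aejn
Sorted forms match => anagrams

1


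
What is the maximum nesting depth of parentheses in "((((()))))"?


Input: "((((()))))"
Tracking depth:
  Position 0 '(': depth becomes 1
  Position 1 '(': depth becomes 2
  Position 2 '(': depth becomes 3
  Position 3 '(': depth becomes 4
  Position 4 '(': depth becomes 5
  Position 5 ')': depth becomes 4
  Position 6 ')': depth becomes 3
  Position 7 ')': depth becomes 2
  Position 8 ')': depth becomes 1
  Position 9 ')': depth becomes 0
Maximum depth reached: 5

5


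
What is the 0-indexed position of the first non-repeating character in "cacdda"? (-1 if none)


Input: cacdda
Character frequencies:
  'a': 2
  'c': 2
  'd': 2
Scanning left to right for freq == 1:
  Position 0 ('c'): freq=2, skip
  Position 1 ('a'): freq=2, skip
  Position 2 ('c'): freq=2, skip
  Position 3 ('d'): freq=2, skip
  Position 4 ('d'): freq=2, skip
  Position 5 ('a'): freq=2, skip
  No unique character found => answer = -1

-1


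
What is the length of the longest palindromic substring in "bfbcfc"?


Input: "bfbcfc"
Checking substrings for palindromes:
  [0:3] "bfb" (len 3) => palindrome
  [3:6] "cfc" (len 3) => palindrome
Longest palindromic substring: "bfb" with length 3

3


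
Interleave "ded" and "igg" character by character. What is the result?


Interleaving "ded" and "igg":
  Position 0: 'd' from first, 'i' from second => "di"
  Position 1: 'e' from first, 'g' from second => "eg"
  Position 2: 'd' from first, 'g' from second => "dg"
Result: diegdg

diegdg


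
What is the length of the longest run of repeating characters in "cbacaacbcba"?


Input: "cbacaacbcba"
Scanning for longest run:
  Position 1 ('b'): new char, reset run to 1
  Position 2 ('a'): new char, reset run to 1
  Position 3 ('c'): new char, reset run to 1
  Position 4 ('a'): new char, reset run to 1
  Position 5 ('a'): continues run of 'a', length=2
  Position 6 ('c'): new char, reset run to 1
  Position 7 ('b'): new char, reset run to 1
  Position 8 ('c'): new char, reset run to 1
  Position 9 ('b'): new char, reset run to 1
  Position 10 ('a'): new char, reset run to 1
Longest run: 'a' with length 2

2


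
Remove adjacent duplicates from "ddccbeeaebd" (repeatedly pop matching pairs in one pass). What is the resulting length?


Input: ddccbeeaebd
Stack-based adjacent duplicate removal:
  Read 'd': push. Stack: d
  Read 'd': matches stack top 'd' => pop. Stack: (empty)
  Read 'c': push. Stack: c
  Read 'c': matches stack top 'c' => pop. Stack: (empty)
  Read 'b': push. Stack: b
  Read 'e': push. Stack: be
  Read 'e': matches stack top 'e' => pop. Stack: b
  Read 'a': push. Stack: ba
  Read 'e': push. Stack: bae
  Read 'b': push. Stack: baeb
  Read 'd': push. Stack: baebd
Final stack: "baebd" (length 5)

5


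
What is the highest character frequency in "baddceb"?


Input: baddceb
Character counts:
  'a': 1
  'b': 2
  'c': 1
  'd': 2
  'e': 1
Maximum frequency: 2

2


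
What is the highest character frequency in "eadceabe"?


Input: eadceabe
Character counts:
  'a': 2
  'b': 1
  'c': 1
  'd': 1
  'e': 3
Maximum frequency: 3

3


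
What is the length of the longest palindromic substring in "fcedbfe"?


Input: "fcedbfe"
Checking substrings for palindromes:
  No multi-char palindromic substrings found
Longest palindromic substring: "f" with length 1

1


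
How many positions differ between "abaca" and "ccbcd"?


Comparing "abaca" and "ccbcd" position by position:
  Position 0: 'a' vs 'c' => DIFFER
  Position 1: 'b' vs 'c' => DIFFER
  Position 2: 'a' vs 'b' => DIFFER
  Position 3: 'c' vs 'c' => same
  Position 4: 'a' vs 'd' => DIFFER
Positions that differ: 4

4


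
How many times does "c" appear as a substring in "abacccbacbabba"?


Searching for "c" in "abacccbacbabba"
Scanning each position:
  Position 0: "a" => no
  Position 1: "b" => no
  Position 2: "a" => no
  Position 3: "c" => MATCH
  Position 4: "c" => MATCH
  Position 5: "c" => MATCH
  Position 6: "b" => no
  Position 7: "a" => no
  Position 8: "c" => MATCH
  Position 9: "b" => no
  Position 10: "a" => no
  Position 11: "b" => no
  Position 12: "b" => no
  Position 13: "a" => no
Total occurrences: 4

4


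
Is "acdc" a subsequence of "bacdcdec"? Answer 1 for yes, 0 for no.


Check if "acdc" is a subsequence of "bacdcdec"
Greedy scan:
  Position 0 ('b'): no match needed
  Position 1 ('a'): matches sub[0] = 'a'
  Position 2 ('c'): matches sub[1] = 'c'
  Position 3 ('d'): matches sub[2] = 'd'
  Position 4 ('c'): matches sub[3] = 'c'
  Position 5 ('d'): no match needed
  Position 6 ('e'): no match needed
  Position 7 ('c'): no match needed
All 4 characters matched => is a subsequence

1


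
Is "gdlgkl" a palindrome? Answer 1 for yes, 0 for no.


Input: gdlgkl
Reversed: lkgldg
  Compare pos 0 ('g') with pos 5 ('l'): MISMATCH
  Compare pos 1 ('d') with pos 4 ('k'): MISMATCH
  Compare pos 2 ('l') with pos 3 ('g'): MISMATCH
Result: not a palindrome

0


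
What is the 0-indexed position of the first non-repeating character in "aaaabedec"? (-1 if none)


Input: aaaabedec
Character frequencies:
  'a': 4
  'b': 1
  'c': 1
  'd': 1
  'e': 2
Scanning left to right for freq == 1:
  Position 0 ('a'): freq=4, skip
  Position 1 ('a'): freq=4, skip
  Position 2 ('a'): freq=4, skip
  Position 3 ('a'): freq=4, skip
  Position 4 ('b'): unique! => answer = 4

4


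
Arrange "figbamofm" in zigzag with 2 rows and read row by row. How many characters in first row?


Zigzag "figbamofm" into 2 rows:
Placing characters:
  'f' => row 0
  'i' => row 1
  'g' => row 0
  'b' => row 1
  'a' => row 0
  'm' => row 1
  'o' => row 0
  'f' => row 1
  'm' => row 0
Rows:
  Row 0: "fgaom"
  Row 1: "ibmf"
First row length: 5

5


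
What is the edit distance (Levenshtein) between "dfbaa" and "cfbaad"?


Computing edit distance: "dfbaa" -> "cfbaad"
DP table:
           c    f    b    a    a    d
      0    1    2    3    4    5    6
  d   1    1    2    3    4    5    5
  f   2    2    1    2    3    4    5
  b   3    3    2    1    2    3    4
  a   4    4    3    2    1    2    3
  a   5    5    4    3    2    1    2
Edit distance = dp[5][6] = 2

2


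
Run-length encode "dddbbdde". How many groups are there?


Input: dddbbdde
Scanning for consecutive runs:
  Group 1: 'd' x 3 (positions 0-2)
  Group 2: 'b' x 2 (positions 3-4)
  Group 3: 'd' x 2 (positions 5-6)
  Group 4: 'e' x 1 (positions 7-7)
Total groups: 4

4


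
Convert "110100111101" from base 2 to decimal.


Input: "110100111101" in base 2
Positional expansion:
  Digit '1' (value 1) x 2^11 = 2048
  Digit '1' (value 1) x 2^10 = 1024
  Digit '0' (value 0) x 2^9 = 0
  Digit '1' (value 1) x 2^8 = 256
  Digit '0' (value 0) x 2^7 = 0
  Digit '0' (value 0) x 2^6 = 0
  Digit '1' (value 1) x 2^5 = 32
  Digit '1' (value 1) x 2^4 = 16
  Digit '1' (value 1) x 2^3 = 8
  Digit '1' (value 1) x 2^2 = 4
  Digit '0' (value 0) x 2^1 = 0
  Digit '1' (value 1) x 2^0 = 1
Sum = 3389

3389


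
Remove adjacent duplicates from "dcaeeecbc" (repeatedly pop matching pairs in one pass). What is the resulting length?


Input: dcaeeecbc
Stack-based adjacent duplicate removal:
  Read 'd': push. Stack: d
  Read 'c': push. Stack: dc
  Read 'a': push. Stack: dca
  Read 'e': push. Stack: dcae
  Read 'e': matches stack top 'e' => pop. Stack: dca
  Read 'e': push. Stack: dcae
  Read 'c': push. Stack: dcaec
  Read 'b': push. Stack: dcaecb
  Read 'c': push. Stack: dcaecbc
Final stack: "dcaecbc" (length 7)

7


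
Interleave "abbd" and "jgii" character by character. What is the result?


Interleaving "abbd" and "jgii":
  Position 0: 'a' from first, 'j' from second => "aj"
  Position 1: 'b' from first, 'g' from second => "bg"
  Position 2: 'b' from first, 'i' from second => "bi"
  Position 3: 'd' from first, 'i' from second => "di"
Result: ajbgbidi

ajbgbidi


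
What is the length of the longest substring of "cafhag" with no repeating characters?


Input: "cafhag"
Sliding window (track last position of each char):
  Position 0 ('c'): window [0,0] length 1 -- new best
  Position 1 ('a'): window [0,1] length 2 -- new best
  Position 2 ('f'): window [0,2] length 3 -- new best
  Position 3 ('h'): window [0,3] length 4 -- new best
  Position 4 ('a'): repeat (last at 1), move window start to 2
  Position 4 ('a'): window [2,4] length 3
  Position 5 ('g'): window [2,5] length 4
Longest substring with no repeats: "cafh" with length 4

4


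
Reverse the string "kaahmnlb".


Input: kaahmnlb
Reading characters right to left:
  Position 7: 'b'
  Position 6: 'l'
  Position 5: 'n'
  Position 4: 'm'
  Position 3: 'h'
  Position 2: 'a'
  Position 1: 'a'
  Position 0: 'k'
Reversed: blnmhaak

blnmhaak


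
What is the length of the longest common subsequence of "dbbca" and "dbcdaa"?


LCS of "dbbca" and "dbcdaa"
DP table:
           d    b    c    d    a    a
      0    0    0    0    0    0    0
  d   0    1    1    1    1    1    1
  b   0    1    2    2    2    2    2
  b   0    1    2    2    2    2    2
  c   0    1    2    3    3    3    3
  a   0    1    2    3    3    4    4
LCS length = dp[5][6] = 4

4


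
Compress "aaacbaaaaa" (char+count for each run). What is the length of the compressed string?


Input: aaacbaaaaa
Runs:
  'a' x 3 => "a3"
  'c' x 1 => "c1"
  'b' x 1 => "b1"
  'a' x 5 => "a5"
Compressed: "a3c1b1a5"
Compressed length: 8

8


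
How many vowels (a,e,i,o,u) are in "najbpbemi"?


Input: najbpbemi
Checking each character:
  'n' at position 0: consonant
  'a' at position 1: vowel (running total: 1)
  'j' at position 2: consonant
  'b' at position 3: consonant
  'p' at position 4: consonant
  'b' at position 5: consonant
  'e' at position 6: vowel (running total: 2)
  'm' at position 7: consonant
  'i' at position 8: vowel (running total: 3)
Total vowels: 3

3


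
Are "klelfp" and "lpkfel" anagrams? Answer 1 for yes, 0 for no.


Strings: "klelfp", "lpkfel"
Sorted first:  efkllp
Sorted second: efkllp
Sorted forms match => anagrams

1


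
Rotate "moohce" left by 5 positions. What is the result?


Input: "moohce", rotate left by 5
First 5 characters: "moohc"
Remaining characters: "e"
Concatenate remaining + first: "e" + "moohc" = "emoohc"

emoohc


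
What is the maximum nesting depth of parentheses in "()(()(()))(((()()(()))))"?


Input: "()(()(()))(((()()(()))))"
Tracking depth:
  Position 0 '(': depth becomes 1
  Position 1 ')': depth becomes 0
  Position 2 '(': depth becomes 1
  Position 3 '(': depth becomes 2
  Position 4 ')': depth becomes 1
  Position 5 '(': depth becomes 2
  Position 6 '(': depth becomes 3
  Position 7 ')': depth becomes 2
  Position 8 ')': depth becomes 1
  Position 9 ')': depth becomes 0
  Position 10 '(': depth becomes 1
  Position 11 '(': depth becomes 2
  Position 12 '(': depth becomes 3
  Position 13 '(': depth becomes 4
  Position 14 ')': depth becomes 3
  Position 15 '(': depth becomes 4
  Position 16 ')': depth becomes 3
  Position 17 '(': depth becomes 4
  Position 18 '(': depth becomes 5
  Position 19 ')': depth becomes 4
  Position 20 ')': depth becomes 3
  Position 21 ')': depth becomes 2
  Position 22 ')': depth becomes 1
  Position 23 ')': depth becomes 0
Maximum depth reached: 5

5


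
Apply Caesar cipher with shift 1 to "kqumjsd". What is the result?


Caesar cipher: shift "kqumjsd" by 1
  'k' (pos 10) + 1 = pos 11 = 'l'
  'q' (pos 16) + 1 = pos 17 = 'r'
  'u' (pos 20) + 1 = pos 21 = 'v'
  'm' (pos 12) + 1 = pos 13 = 'n'
  'j' (pos 9) + 1 = pos 10 = 'k'
  's' (pos 18) + 1 = pos 19 = 't'
  'd' (pos 3) + 1 = pos 4 = 'e'
Result: lrvnkte

lrvnkte


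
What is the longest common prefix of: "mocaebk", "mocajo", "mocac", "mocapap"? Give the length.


Words: mocaebk, mocajo, mocac, mocapap
  Position 0: all 'm' => match
  Position 1: all 'o' => match
  Position 2: all 'c' => match
  Position 3: all 'a' => match
  Position 4: ('e', 'j', 'c', 'p') => mismatch, stop
LCP = "moca" (length 4)

4


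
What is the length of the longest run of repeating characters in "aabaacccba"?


Input: "aabaacccba"
Scanning for longest run:
  Position 1 ('a'): continues run of 'a', length=2
  Position 2 ('b'): new char, reset run to 1
  Position 3 ('a'): new char, reset run to 1
  Position 4 ('a'): continues run of 'a', length=2
  Position 5 ('c'): new char, reset run to 1
  Position 6 ('c'): continues run of 'c', length=2
  Position 7 ('c'): continues run of 'c', length=3
  Position 8 ('b'): new char, reset run to 1
  Position 9 ('a'): new char, reset run to 1
Longest run: 'c' with length 3

3


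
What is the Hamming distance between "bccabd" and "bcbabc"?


Comparing "bccabd" and "bcbabc" position by position:
  Position 0: 'b' vs 'b' => same
  Position 1: 'c' vs 'c' => same
  Position 2: 'c' vs 'b' => differ
  Position 3: 'a' vs 'a' => same
  Position 4: 'b' vs 'b' => same
  Position 5: 'd' vs 'c' => differ
Total differences (Hamming distance): 2

2


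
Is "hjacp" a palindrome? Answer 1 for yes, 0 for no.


Input: hjacp
Reversed: pcajh
  Compare pos 0 ('h') with pos 4 ('p'): MISMATCH
  Compare pos 1 ('j') with pos 3 ('c'): MISMATCH
Result: not a palindrome

0


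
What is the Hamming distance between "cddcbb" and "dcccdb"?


Comparing "cddcbb" and "dcccdb" position by position:
  Position 0: 'c' vs 'd' => differ
  Position 1: 'd' vs 'c' => differ
  Position 2: 'd' vs 'c' => differ
  Position 3: 'c' vs 'c' => same
  Position 4: 'b' vs 'd' => differ
  Position 5: 'b' vs 'b' => same
Total differences (Hamming distance): 4

4


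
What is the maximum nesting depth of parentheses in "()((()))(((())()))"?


Input: "()((()))(((())()))"
Tracking depth:
  Position 0 '(': depth becomes 1
  Position 1 ')': depth becomes 0
  Position 2 '(': depth becomes 1
  Position 3 '(': depth becomes 2
  Position 4 '(': depth becomes 3
  Position 5 ')': depth becomes 2
  Position 6 ')': depth becomes 1
  Position 7 ')': depth becomes 0
  Position 8 '(': depth becomes 1
  Position 9 '(': depth becomes 2
  Position 10 '(': depth becomes 3
  Position 11 '(': depth becomes 4
  Position 12 ')': depth becomes 3
  Position 13 ')': depth becomes 2
  Position 14 '(': depth becomes 3
  Position 15 ')': depth becomes 2
  Position 16 ')': depth becomes 1
  Position 17 ')': depth becomes 0
Maximum depth reached: 4

4


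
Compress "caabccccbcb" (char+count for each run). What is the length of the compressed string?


Input: caabccccbcb
Runs:
  'c' x 1 => "c1"
  'a' x 2 => "a2"
  'b' x 1 => "b1"
  'c' x 4 => "c4"
  'b' x 1 => "b1"
  'c' x 1 => "c1"
  'b' x 1 => "b1"
Compressed: "c1a2b1c4b1c1b1"
Compressed length: 14

14


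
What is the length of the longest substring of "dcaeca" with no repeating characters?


Input: "dcaeca"
Sliding window (track last position of each char):
  Position 0 ('d'): window [0,0] length 1 -- new best
  Position 1 ('c'): window [0,1] length 2 -- new best
  Position 2 ('a'): window [0,2] length 3 -- new best
  Position 3 ('e'): window [0,3] length 4 -- new best
  Position 4 ('c'): repeat (last at 1), move window start to 2
  Position 4 ('c'): window [2,4] length 3
  Position 5 ('a'): repeat (last at 2), move window start to 3
  Position 5 ('a'): window [3,5] length 3
Longest substring with no repeats: "dcae" with length 4

4


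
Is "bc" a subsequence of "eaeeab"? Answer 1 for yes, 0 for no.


Check if "bc" is a subsequence of "eaeeab"
Greedy scan:
  Position 0 ('e'): no match needed
  Position 1 ('a'): no match needed
  Position 2 ('e'): no match needed
  Position 3 ('e'): no match needed
  Position 4 ('a'): no match needed
  Position 5 ('b'): matches sub[0] = 'b'
Only matched 1/2 characters => not a subsequence

0


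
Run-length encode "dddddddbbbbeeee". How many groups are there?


Input: dddddddbbbbeeee
Scanning for consecutive runs:
  Group 1: 'd' x 7 (positions 0-6)
  Group 2: 'b' x 4 (positions 7-10)
  Group 3: 'e' x 4 (positions 11-14)
Total groups: 3

3


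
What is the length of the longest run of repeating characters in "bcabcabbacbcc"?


Input: "bcabcabbacbcc"
Scanning for longest run:
  Position 1 ('c'): new char, reset run to 1
  Position 2 ('a'): new char, reset run to 1
  Position 3 ('b'): new char, reset run to 1
  Position 4 ('c'): new char, reset run to 1
  Position 5 ('a'): new char, reset run to 1
  Position 6 ('b'): new char, reset run to 1
  Position 7 ('b'): continues run of 'b', length=2
  Position 8 ('a'): new char, reset run to 1
  Position 9 ('c'): new char, reset run to 1
  Position 10 ('b'): new char, reset run to 1
  Position 11 ('c'): new char, reset run to 1
  Position 12 ('c'): continues run of 'c', length=2
Longest run: 'b' with length 2

2


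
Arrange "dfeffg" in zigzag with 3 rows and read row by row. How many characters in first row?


Zigzag "dfeffg" into 3 rows:
Placing characters:
  'd' => row 0
  'f' => row 1
  'e' => row 2
  'f' => row 1
  'f' => row 0
  'g' => row 1
Rows:
  Row 0: "df"
  Row 1: "ffg"
  Row 2: "e"
First row length: 2

2


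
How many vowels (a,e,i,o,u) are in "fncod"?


Input: fncod
Checking each character:
  'f' at position 0: consonant
  'n' at position 1: consonant
  'c' at position 2: consonant
  'o' at position 3: vowel (running total: 1)
  'd' at position 4: consonant
Total vowels: 1

1


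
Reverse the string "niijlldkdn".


Input: niijlldkdn
Reading characters right to left:
  Position 9: 'n'
  Position 8: 'd'
  Position 7: 'k'
  Position 6: 'd'
  Position 5: 'l'
  Position 4: 'l'
  Position 3: 'j'
  Position 2: 'i'
  Position 1: 'i'
  Position 0: 'n'
Reversed: ndkdlljiin

ndkdlljiin


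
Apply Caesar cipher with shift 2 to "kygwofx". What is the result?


Caesar cipher: shift "kygwofx" by 2
  'k' (pos 10) + 2 = pos 12 = 'm'
  'y' (pos 24) + 2 = pos 0 = 'a'
  'g' (pos 6) + 2 = pos 8 = 'i'
  'w' (pos 22) + 2 = pos 24 = 'y'
  'o' (pos 14) + 2 = pos 16 = 'q'
  'f' (pos 5) + 2 = pos 7 = 'h'
  'x' (pos 23) + 2 = pos 25 = 'z'
Result: maiyqhz

maiyqhz


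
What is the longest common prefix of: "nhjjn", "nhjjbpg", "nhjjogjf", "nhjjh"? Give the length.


Words: nhjjn, nhjjbpg, nhjjogjf, nhjjh
  Position 0: all 'n' => match
  Position 1: all 'h' => match
  Position 2: all 'j' => match
  Position 3: all 'j' => match
  Position 4: ('n', 'b', 'o', 'h') => mismatch, stop
LCP = "nhjj" (length 4)

4


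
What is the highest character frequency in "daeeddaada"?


Input: daeeddaada
Character counts:
  'a': 4
  'd': 4
  'e': 2
Maximum frequency: 4

4


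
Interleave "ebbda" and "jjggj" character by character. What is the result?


Interleaving "ebbda" and "jjggj":
  Position 0: 'e' from first, 'j' from second => "ej"
  Position 1: 'b' from first, 'j' from second => "bj"
  Position 2: 'b' from first, 'g' from second => "bg"
  Position 3: 'd' from first, 'g' from second => "dg"
  Position 4: 'a' from first, 'j' from second => "aj"
Result: ejbjbgdgaj

ejbjbgdgaj


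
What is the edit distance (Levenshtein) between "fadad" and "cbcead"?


Computing edit distance: "fadad" -> "cbcead"
DP table:
           c    b    c    e    a    d
      0    1    2    3    4    5    6
  f   1    1    2    3    4    5    6
  a   2    2    2    3    4    4    5
  d   3    3    3    3    4    5    4
  a   4    4    4    4    4    4    5
  d   5    5    5    5    5    5    4
Edit distance = dp[5][6] = 4

4


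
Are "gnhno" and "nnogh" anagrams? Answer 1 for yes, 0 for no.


Strings: "gnhno", "nnogh"
Sorted first:  ghnno
Sorted second: ghnno
Sorted forms match => anagrams

1


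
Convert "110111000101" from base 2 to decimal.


Input: "110111000101" in base 2
Positional expansion:
  Digit '1' (value 1) x 2^11 = 2048
  Digit '1' (value 1) x 2^10 = 1024
  Digit '0' (value 0) x 2^9 = 0
  Digit '1' (value 1) x 2^8 = 256
  Digit '1' (value 1) x 2^7 = 128
  Digit '1' (value 1) x 2^6 = 64
  Digit '0' (value 0) x 2^5 = 0
  Digit '0' (value 0) x 2^4 = 0
  Digit '0' (value 0) x 2^3 = 0
  Digit '1' (value 1) x 2^2 = 4
  Digit '0' (value 0) x 2^1 = 0
  Digit '1' (value 1) x 2^0 = 1
Sum = 3525

3525


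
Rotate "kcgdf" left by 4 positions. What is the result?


Input: "kcgdf", rotate left by 4
First 4 characters: "kcgd"
Remaining characters: "f"
Concatenate remaining + first: "f" + "kcgd" = "fkcgd"

fkcgd


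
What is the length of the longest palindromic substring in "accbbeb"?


Input: "accbbeb"
Checking substrings for palindromes:
  [4:7] "beb" (len 3) => palindrome
  [1:3] "cc" (len 2) => palindrome
  [3:5] "bb" (len 2) => palindrome
Longest palindromic substring: "beb" with length 3

3


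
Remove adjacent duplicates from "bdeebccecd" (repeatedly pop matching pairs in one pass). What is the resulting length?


Input: bdeebccecd
Stack-based adjacent duplicate removal:
  Read 'b': push. Stack: b
  Read 'd': push. Stack: bd
  Read 'e': push. Stack: bde
  Read 'e': matches stack top 'e' => pop. Stack: bd
  Read 'b': push. Stack: bdb
  Read 'c': push. Stack: bdbc
  Read 'c': matches stack top 'c' => pop. Stack: bdb
  Read 'e': push. Stack: bdbe
  Read 'c': push. Stack: bdbec
  Read 'd': push. Stack: bdbecd
Final stack: "bdbecd" (length 6)

6


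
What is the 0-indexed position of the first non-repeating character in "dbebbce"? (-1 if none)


Input: dbebbce
Character frequencies:
  'b': 3
  'c': 1
  'd': 1
  'e': 2
Scanning left to right for freq == 1:
  Position 0 ('d'): unique! => answer = 0

0


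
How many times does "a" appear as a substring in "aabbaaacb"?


Searching for "a" in "aabbaaacb"
Scanning each position:
  Position 0: "a" => MATCH
  Position 1: "a" => MATCH
  Position 2: "b" => no
  Position 3: "b" => no
  Position 4: "a" => MATCH
  Position 5: "a" => MATCH
  Position 6: "a" => MATCH
  Position 7: "c" => no
  Position 8: "b" => no
Total occurrences: 5

5


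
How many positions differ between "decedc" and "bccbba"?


Comparing "decedc" and "bccbba" position by position:
  Position 0: 'd' vs 'b' => DIFFER
  Position 1: 'e' vs 'c' => DIFFER
  Position 2: 'c' vs 'c' => same
  Position 3: 'e' vs 'b' => DIFFER
  Position 4: 'd' vs 'b' => DIFFER
  Position 5: 'c' vs 'a' => DIFFER
Positions that differ: 5

5


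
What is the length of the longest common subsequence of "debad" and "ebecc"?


LCS of "debad" and "ebecc"
DP table:
           e    b    e    c    c
      0    0    0    0    0    0
  d   0    0    0    0    0    0
  e   0    1    1    1    1    1
  b   0    1    2    2    2    2
  a   0    1    2    2    2    2
  d   0    1    2    2    2    2
LCS length = dp[5][5] = 2

2


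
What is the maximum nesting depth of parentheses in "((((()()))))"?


Input: "((((()()))))"
Tracking depth:
  Position 0 '(': depth becomes 1
  Position 1 '(': depth becomes 2
  Position 2 '(': depth becomes 3
  Position 3 '(': depth becomes 4
  Position 4 '(': depth becomes 5
  Position 5 ')': depth becomes 4
  Position 6 '(': depth becomes 5
  Position 7 ')': depth becomes 4
  Position 8 ')': depth becomes 3
  Position 9 ')': depth becomes 2
  Position 10 ')': depth becomes 1
  Position 11 ')': depth becomes 0
Maximum depth reached: 5

5


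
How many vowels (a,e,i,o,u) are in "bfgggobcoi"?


Input: bfgggobcoi
Checking each character:
  'b' at position 0: consonant
  'f' at position 1: consonant
  'g' at position 2: consonant
  'g' at position 3: consonant
  'g' at position 4: consonant
  'o' at position 5: vowel (running total: 1)
  'b' at position 6: consonant
  'c' at position 7: consonant
  'o' at position 8: vowel (running total: 2)
  'i' at position 9: vowel (running total: 3)
Total vowels: 3

3


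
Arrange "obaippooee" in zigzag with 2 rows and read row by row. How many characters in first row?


Zigzag "obaippooee" into 2 rows:
Placing characters:
  'o' => row 0
  'b' => row 1
  'a' => row 0
  'i' => row 1
  'p' => row 0
  'p' => row 1
  'o' => row 0
  'o' => row 1
  'e' => row 0
  'e' => row 1
Rows:
  Row 0: "oapoe"
  Row 1: "bipoe"
First row length: 5

5


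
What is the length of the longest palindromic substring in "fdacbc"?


Input: "fdacbc"
Checking substrings for palindromes:
  [3:6] "cbc" (len 3) => palindrome
Longest palindromic substring: "cbc" with length 3

3


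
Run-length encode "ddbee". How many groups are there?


Input: ddbee
Scanning for consecutive runs:
  Group 1: 'd' x 2 (positions 0-1)
  Group 2: 'b' x 1 (positions 2-2)
  Group 3: 'e' x 2 (positions 3-4)
Total groups: 3

3


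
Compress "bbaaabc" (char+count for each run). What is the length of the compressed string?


Input: bbaaabc
Runs:
  'b' x 2 => "b2"
  'a' x 3 => "a3"
  'b' x 1 => "b1"
  'c' x 1 => "c1"
Compressed: "b2a3b1c1"
Compressed length: 8

8


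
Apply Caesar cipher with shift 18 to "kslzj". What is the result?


Caesar cipher: shift "kslzj" by 18
  'k' (pos 10) + 18 = pos 2 = 'c'
  's' (pos 18) + 18 = pos 10 = 'k'
  'l' (pos 11) + 18 = pos 3 = 'd'
  'z' (pos 25) + 18 = pos 17 = 'r'
  'j' (pos 9) + 18 = pos 1 = 'b'
Result: ckdrb

ckdrb


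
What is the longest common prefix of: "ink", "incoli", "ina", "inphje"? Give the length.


Words: ink, incoli, ina, inphje
  Position 0: all 'i' => match
  Position 1: all 'n' => match
  Position 2: ('k', 'c', 'a', 'p') => mismatch, stop
LCP = "in" (length 2)

2


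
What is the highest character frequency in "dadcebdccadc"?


Input: dadcebdccadc
Character counts:
  'a': 2
  'b': 1
  'c': 4
  'd': 4
  'e': 1
Maximum frequency: 4

4


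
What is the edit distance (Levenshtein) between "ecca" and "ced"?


Computing edit distance: "ecca" -> "ced"
DP table:
           c    e    d
      0    1    2    3
  e   1    1    1    2
  c   2    1    2    2
  c   3    2    2    3
  a   4    3    3    3
Edit distance = dp[4][3] = 3

3


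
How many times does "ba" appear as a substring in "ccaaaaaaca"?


Searching for "ba" in "ccaaaaaaca"
Scanning each position:
  Position 0: "cc" => no
  Position 1: "ca" => no
  Position 2: "aa" => no
  Position 3: "aa" => no
  Position 4: "aa" => no
  Position 5: "aa" => no
  Position 6: "aa" => no
  Position 7: "ac" => no
  Position 8: "ca" => no
Total occurrences: 0

0


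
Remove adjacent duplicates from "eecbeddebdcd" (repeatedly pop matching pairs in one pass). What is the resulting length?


Input: eecbeddebdcd
Stack-based adjacent duplicate removal:
  Read 'e': push. Stack: e
  Read 'e': matches stack top 'e' => pop. Stack: (empty)
  Read 'c': push. Stack: c
  Read 'b': push. Stack: cb
  Read 'e': push. Stack: cbe
  Read 'd': push. Stack: cbed
  Read 'd': matches stack top 'd' => pop. Stack: cbe
  Read 'e': matches stack top 'e' => pop. Stack: cb
  Read 'b': matches stack top 'b' => pop. Stack: c
  Read 'd': push. Stack: cd
  Read 'c': push. Stack: cdc
  Read 'd': push. Stack: cdcd
Final stack: "cdcd" (length 4)

4


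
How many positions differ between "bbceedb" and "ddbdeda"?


Comparing "bbceedb" and "ddbdeda" position by position:
  Position 0: 'b' vs 'd' => DIFFER
  Position 1: 'b' vs 'd' => DIFFER
  Position 2: 'c' vs 'b' => DIFFER
  Position 3: 'e' vs 'd' => DIFFER
  Position 4: 'e' vs 'e' => same
  Position 5: 'd' vs 'd' => same
  Position 6: 'b' vs 'a' => DIFFER
Positions that differ: 5

5


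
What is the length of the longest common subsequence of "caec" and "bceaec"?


LCS of "caec" and "bceaec"
DP table:
           b    c    e    a    e    c
      0    0    0    0    0    0    0
  c   0    0    1    1    1    1    1
  a   0    0    1    1    2    2    2
  e   0    0    1    2    2    3    3
  c   0    0    1    2    2    3    4
LCS length = dp[4][6] = 4

4


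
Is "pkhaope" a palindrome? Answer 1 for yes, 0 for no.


Input: pkhaope
Reversed: epoahkp
  Compare pos 0 ('p') with pos 6 ('e'): MISMATCH
  Compare pos 1 ('k') with pos 5 ('p'): MISMATCH
  Compare pos 2 ('h') with pos 4 ('o'): MISMATCH
Result: not a palindrome

0


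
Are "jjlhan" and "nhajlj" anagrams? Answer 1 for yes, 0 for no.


Strings: "jjlhan", "nhajlj"
Sorted first:  ahjjln
Sorted second: ahjjln
Sorted forms match => anagrams

1


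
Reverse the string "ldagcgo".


Input: ldagcgo
Reading characters right to left:
  Position 6: 'o'
  Position 5: 'g'
  Position 4: 'c'
  Position 3: 'g'
  Position 2: 'a'
  Position 1: 'd'
  Position 0: 'l'
Reversed: ogcgadl

ogcgadl


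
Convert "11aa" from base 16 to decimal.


Input: "11aa" in base 16
Positional expansion:
  Digit '1' (value 1) x 16^3 = 4096
  Digit '1' (value 1) x 16^2 = 256
  Digit 'a' (value 10) x 16^1 = 160
  Digit 'a' (value 10) x 16^0 = 10
Sum = 4522

4522


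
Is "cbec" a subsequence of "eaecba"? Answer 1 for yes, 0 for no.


Check if "cbec" is a subsequence of "eaecba"
Greedy scan:
  Position 0 ('e'): no match needed
  Position 1 ('a'): no match needed
  Position 2 ('e'): no match needed
  Position 3 ('c'): matches sub[0] = 'c'
  Position 4 ('b'): matches sub[1] = 'b'
  Position 5 ('a'): no match needed
Only matched 2/4 characters => not a subsequence

0


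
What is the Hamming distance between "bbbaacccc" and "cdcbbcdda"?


Comparing "bbbaacccc" and "cdcbbcdda" position by position:
  Position 0: 'b' vs 'c' => differ
  Position 1: 'b' vs 'd' => differ
  Position 2: 'b' vs 'c' => differ
  Position 3: 'a' vs 'b' => differ
  Position 4: 'a' vs 'b' => differ
  Position 5: 'c' vs 'c' => same
  Position 6: 'c' vs 'd' => differ
  Position 7: 'c' vs 'd' => differ
  Position 8: 'c' vs 'a' => differ
Total differences (Hamming distance): 8

8


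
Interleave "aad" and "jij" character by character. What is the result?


Interleaving "aad" and "jij":
  Position 0: 'a' from first, 'j' from second => "aj"
  Position 1: 'a' from first, 'i' from second => "ai"
  Position 2: 'd' from first, 'j' from second => "dj"
Result: ajaidj

ajaidj


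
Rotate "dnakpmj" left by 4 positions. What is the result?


Input: "dnakpmj", rotate left by 4
First 4 characters: "dnak"
Remaining characters: "pmj"
Concatenate remaining + first: "pmj" + "dnak" = "pmjdnak"

pmjdnak


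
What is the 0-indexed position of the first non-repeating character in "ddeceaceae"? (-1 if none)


Input: ddeceaceae
Character frequencies:
  'a': 2
  'c': 2
  'd': 2
  'e': 4
Scanning left to right for freq == 1:
  Position 0 ('d'): freq=2, skip
  Position 1 ('d'): freq=2, skip
  Position 2 ('e'): freq=4, skip
  Position 3 ('c'): freq=2, skip
  Position 4 ('e'): freq=4, skip
  Position 5 ('a'): freq=2, skip
  Position 6 ('c'): freq=2, skip
  Position 7 ('e'): freq=4, skip
  Position 8 ('a'): freq=2, skip
  Position 9 ('e'): freq=4, skip
  No unique character found => answer = -1

-1


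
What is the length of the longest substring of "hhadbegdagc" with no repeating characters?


Input: "hhadbegdagc"
Sliding window (track last position of each char):
  Position 0 ('h'): window [0,0] length 1 -- new best
  Position 1 ('h'): repeat (last at 0), move window start to 1
  Position 1 ('h'): window [1,1] length 1
  Position 2 ('a'): window [1,2] length 2 -- new best
  Position 3 ('d'): window [1,3] length 3 -- new best
  Position 4 ('b'): window [1,4] length 4 -- new best
  Position 5 ('e'): window [1,5] length 5 -- new best
  Position 6 ('g'): window [1,6] length 6 -- new best
  Position 7 ('d'): repeat (last at 3), move window start to 4
  Position 7 ('d'): window [4,7] length 4
  Position 8 ('a'): window [4,8] length 5
  Position 9 ('g'): repeat (last at 6), move window start to 7
  Position 9 ('g'): window [7,9] length 3
  Position 10 ('c'): window [7,10] length 4
Longest substring with no repeats: "hadbeg" with length 6

6


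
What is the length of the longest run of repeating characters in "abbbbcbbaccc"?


Input: "abbbbcbbaccc"
Scanning for longest run:
  Position 1 ('b'): new char, reset run to 1
  Position 2 ('b'): continues run of 'b', length=2
  Position 3 ('b'): continues run of 'b', length=3
  Position 4 ('b'): continues run of 'b', length=4
  Position 5 ('c'): new char, reset run to 1
  Position 6 ('b'): new char, reset run to 1
  Position 7 ('b'): continues run of 'b', length=2
  Position 8 ('a'): new char, reset run to 1
  Position 9 ('c'): new char, reset run to 1
  Position 10 ('c'): continues run of 'c', length=2
  Position 11 ('c'): continues run of 'c', length=3
Longest run: 'b' with length 4

4


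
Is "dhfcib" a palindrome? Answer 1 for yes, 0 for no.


Input: dhfcib
Reversed: bicfhd
  Compare pos 0 ('d') with pos 5 ('b'): MISMATCH
  Compare pos 1 ('h') with pos 4 ('i'): MISMATCH
  Compare pos 2 ('f') with pos 3 ('c'): MISMATCH
Result: not a palindrome

0


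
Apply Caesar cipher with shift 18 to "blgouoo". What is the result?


Caesar cipher: shift "blgouoo" by 18
  'b' (pos 1) + 18 = pos 19 = 't'
  'l' (pos 11) + 18 = pos 3 = 'd'
  'g' (pos 6) + 18 = pos 24 = 'y'
  'o' (pos 14) + 18 = pos 6 = 'g'
  'u' (pos 20) + 18 = pos 12 = 'm'
  'o' (pos 14) + 18 = pos 6 = 'g'
  'o' (pos 14) + 18 = pos 6 = 'g'
Result: tdygmgg

tdygmgg


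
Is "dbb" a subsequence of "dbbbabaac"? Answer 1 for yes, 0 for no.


Check if "dbb" is a subsequence of "dbbbabaac"
Greedy scan:
  Position 0 ('d'): matches sub[0] = 'd'
  Position 1 ('b'): matches sub[1] = 'b'
  Position 2 ('b'): matches sub[2] = 'b'
  Position 3 ('b'): no match needed
  Position 4 ('a'): no match needed
  Position 5 ('b'): no match needed
  Position 6 ('a'): no match needed
  Position 7 ('a'): no match needed
  Position 8 ('c'): no match needed
All 3 characters matched => is a subsequence

1


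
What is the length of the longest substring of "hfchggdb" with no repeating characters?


Input: "hfchggdb"
Sliding window (track last position of each char):
  Position 0 ('h'): window [0,0] length 1 -- new best
  Position 1 ('f'): window [0,1] length 2 -- new best
  Position 2 ('c'): window [0,2] length 3 -- new best
  Position 3 ('h'): repeat (last at 0), move window start to 1
  Position 3 ('h'): window [1,3] length 3
  Position 4 ('g'): window [1,4] length 4 -- new best
  Position 5 ('g'): repeat (last at 4), move window start to 5
  Position 5 ('g'): window [5,5] length 1
  Position 6 ('d'): window [5,6] length 2
  Position 7 ('b'): window [5,7] length 3
Longest substring with no repeats: "fchg" with length 4

4


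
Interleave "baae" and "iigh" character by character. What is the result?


Interleaving "baae" and "iigh":
  Position 0: 'b' from first, 'i' from second => "bi"
  Position 1: 'a' from first, 'i' from second => "ai"
  Position 2: 'a' from first, 'g' from second => "ag"
  Position 3: 'e' from first, 'h' from second => "eh"
Result: biaiageh

biaiageh


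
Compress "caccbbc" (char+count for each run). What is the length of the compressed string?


Input: caccbbc
Runs:
  'c' x 1 => "c1"
  'a' x 1 => "a1"
  'c' x 2 => "c2"
  'b' x 2 => "b2"
  'c' x 1 => "c1"
Compressed: "c1a1c2b2c1"
Compressed length: 10

10


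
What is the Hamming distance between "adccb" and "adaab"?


Comparing "adccb" and "adaab" position by position:
  Position 0: 'a' vs 'a' => same
  Position 1: 'd' vs 'd' => same
  Position 2: 'c' vs 'a' => differ
  Position 3: 'c' vs 'a' => differ
  Position 4: 'b' vs 'b' => same
Total differences (Hamming distance): 2

2


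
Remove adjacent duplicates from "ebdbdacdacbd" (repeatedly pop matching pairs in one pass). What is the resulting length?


Input: ebdbdacdacbd
Stack-based adjacent duplicate removal:
  Read 'e': push. Stack: e
  Read 'b': push. Stack: eb
  Read 'd': push. Stack: ebd
  Read 'b': push. Stack: ebdb
  Read 'd': push. Stack: ebdbd
  Read 'a': push. Stack: ebdbda
  Read 'c': push. Stack: ebdbdac
  Read 'd': push. Stack: ebdbdacd
  Read 'a': push. Stack: ebdbdacda
  Read 'c': push. Stack: ebdbdacdac
  Read 'b': push. Stack: ebdbdacdacb
  Read 'd': push. Stack: ebdbdacdacbd
Final stack: "ebdbdacdacbd" (length 12)

12


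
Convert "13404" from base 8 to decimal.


Input: "13404" in base 8
Positional expansion:
  Digit '1' (value 1) x 8^4 = 4096
  Digit '3' (value 3) x 8^3 = 1536
  Digit '4' (value 4) x 8^2 = 256
  Digit '0' (value 0) x 8^1 = 0
  Digit '4' (value 4) x 8^0 = 4
Sum = 5892

5892


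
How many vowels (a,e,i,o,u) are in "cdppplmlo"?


Input: cdppplmlo
Checking each character:
  'c' at position 0: consonant
  'd' at position 1: consonant
  'p' at position 2: consonant
  'p' at position 3: consonant
  'p' at position 4: consonant
  'l' at position 5: consonant
  'm' at position 6: consonant
  'l' at position 7: consonant
  'o' at position 8: vowel (running total: 1)
Total vowels: 1

1


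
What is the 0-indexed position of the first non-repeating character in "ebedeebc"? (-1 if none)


Input: ebedeebc
Character frequencies:
  'b': 2
  'c': 1
  'd': 1
  'e': 4
Scanning left to right for freq == 1:
  Position 0 ('e'): freq=4, skip
  Position 1 ('b'): freq=2, skip
  Position 2 ('e'): freq=4, skip
  Position 3 ('d'): unique! => answer = 3

3


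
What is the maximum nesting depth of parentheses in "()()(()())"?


Input: "()()(()())"
Tracking depth:
  Position 0 '(': depth becomes 1
  Position 1 ')': depth becomes 0
  Position 2 '(': depth becomes 1
  Position 3 ')': depth becomes 0
  Position 4 '(': depth becomes 1
  Position 5 '(': depth becomes 2
  Position 6 ')': depth becomes 1
  Position 7 '(': depth becomes 2
  Position 8 ')': depth becomes 1
  Position 9 ')': depth becomes 0
Maximum depth reached: 2

2


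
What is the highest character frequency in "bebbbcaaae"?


Input: bebbbcaaae
Character counts:
  'a': 3
  'b': 4
  'c': 1
  'e': 2
Maximum frequency: 4

4
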